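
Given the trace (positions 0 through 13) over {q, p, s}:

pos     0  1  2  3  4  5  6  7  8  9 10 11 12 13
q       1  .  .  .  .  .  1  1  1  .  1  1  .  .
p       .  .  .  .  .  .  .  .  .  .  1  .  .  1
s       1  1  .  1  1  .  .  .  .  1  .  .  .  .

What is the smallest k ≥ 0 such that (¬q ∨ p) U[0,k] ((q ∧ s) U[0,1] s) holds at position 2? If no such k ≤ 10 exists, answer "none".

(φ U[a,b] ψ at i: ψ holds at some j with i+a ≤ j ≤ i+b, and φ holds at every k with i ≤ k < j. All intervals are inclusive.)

Need earliest j ≥ 2 with ((q ∧ s) U[0,1] s), and (¬q ∨ p) at every k in [2,j-1].
  j=2: rhs fails.
  j=3: rhs holds; lhs holds on [2,2]. k = 1.

1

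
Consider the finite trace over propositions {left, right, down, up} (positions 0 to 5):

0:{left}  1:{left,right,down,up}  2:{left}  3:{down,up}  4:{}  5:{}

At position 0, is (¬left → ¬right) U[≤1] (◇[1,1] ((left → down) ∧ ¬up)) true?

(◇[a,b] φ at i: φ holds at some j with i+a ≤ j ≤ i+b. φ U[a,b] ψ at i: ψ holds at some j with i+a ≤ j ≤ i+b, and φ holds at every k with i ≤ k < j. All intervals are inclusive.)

Does not hold

Need some j in [0,1] with ◇[1,1] ((left → down) ∧ ¬up), and (¬left → ¬right) at every k in [0,j-1].
  j=0: ◇[1,1] ((left → down) ∧ ¬up) — fails (none in [1,1]).
  j=1: ◇[1,1] ((left → down) ∧ ¬up) — fails (none in [2,2]).
No j in the window works → until fails.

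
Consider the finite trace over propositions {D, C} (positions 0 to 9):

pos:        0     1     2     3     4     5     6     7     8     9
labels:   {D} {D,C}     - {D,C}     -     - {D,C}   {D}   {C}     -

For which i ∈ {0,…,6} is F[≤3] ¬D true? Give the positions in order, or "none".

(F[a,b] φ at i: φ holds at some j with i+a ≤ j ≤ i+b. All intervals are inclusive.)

Evaluate at each i in [0,6]:
  i=0: ✓ (witness j=2)
  i=1: ✓ (witness j=2)
  i=2: ✓ (witness j=2)
  i=3: ✓ (witness j=4)
  i=4: ✓ (witness j=4)
  i=5: ✓ (witness j=5)
  i=6: ✓ (witness j=8)

0, 1, 2, 3, 4, 5, 6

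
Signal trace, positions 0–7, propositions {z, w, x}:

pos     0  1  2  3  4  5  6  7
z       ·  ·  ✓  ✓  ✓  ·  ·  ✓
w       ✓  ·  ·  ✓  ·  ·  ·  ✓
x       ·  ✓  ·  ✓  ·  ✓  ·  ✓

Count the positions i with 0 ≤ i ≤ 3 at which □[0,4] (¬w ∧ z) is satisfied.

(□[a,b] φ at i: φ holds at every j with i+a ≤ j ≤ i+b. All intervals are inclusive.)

0

Evaluate at each i in [0,3]:
  i=0: ✗ (fails at j=0)
  i=1: ✗ (fails at j=1)
  i=2: ✗ (fails at j=3)
  i=3: ✗ (fails at j=3)
Positions where it holds: {} → 0.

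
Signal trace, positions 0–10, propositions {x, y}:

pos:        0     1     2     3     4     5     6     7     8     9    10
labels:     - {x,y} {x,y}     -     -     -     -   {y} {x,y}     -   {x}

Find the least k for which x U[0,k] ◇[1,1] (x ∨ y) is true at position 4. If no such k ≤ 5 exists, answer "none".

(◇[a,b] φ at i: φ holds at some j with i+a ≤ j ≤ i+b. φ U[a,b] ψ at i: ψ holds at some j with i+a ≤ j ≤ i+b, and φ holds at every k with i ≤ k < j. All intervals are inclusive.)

none

Need earliest j ≥ 4 with ◇[1,1] (x ∨ y), and x at every k in [4,j-1].
  j=4: rhs fails.
  j=5: rhs fails.
  j=6: rhs holds but lhs fails at k=4.
  j=7: rhs holds but lhs fails at k=4.
  j=8: rhs fails.
  j=9: rhs holds but lhs fails at k=4.
No witness within the range → none.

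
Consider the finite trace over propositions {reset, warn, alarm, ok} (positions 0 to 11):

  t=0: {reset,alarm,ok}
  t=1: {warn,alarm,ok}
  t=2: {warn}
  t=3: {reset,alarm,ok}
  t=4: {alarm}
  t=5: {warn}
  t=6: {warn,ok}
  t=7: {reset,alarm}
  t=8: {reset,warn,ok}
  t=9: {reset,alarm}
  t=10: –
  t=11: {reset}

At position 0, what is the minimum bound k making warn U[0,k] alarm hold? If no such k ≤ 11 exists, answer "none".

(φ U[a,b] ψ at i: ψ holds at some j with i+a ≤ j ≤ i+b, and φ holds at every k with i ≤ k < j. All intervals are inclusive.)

Need earliest j ≥ 0 with alarm, and warn at every k in [0,j-1].
  j=0: rhs holds (empty prefix). k = 0.

0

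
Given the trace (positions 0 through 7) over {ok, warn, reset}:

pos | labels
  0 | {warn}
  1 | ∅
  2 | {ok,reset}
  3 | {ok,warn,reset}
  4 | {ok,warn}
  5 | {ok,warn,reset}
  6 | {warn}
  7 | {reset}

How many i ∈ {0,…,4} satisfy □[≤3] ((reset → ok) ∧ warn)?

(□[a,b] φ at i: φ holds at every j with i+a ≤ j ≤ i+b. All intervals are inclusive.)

1

Evaluate at each i in [0,4]:
  i=0: ✗ (fails at j=1)
  i=1: ✗ (fails at j=1)
  i=2: ✗ (fails at j=2)
  i=3: ✓ (all of [3,6])
  i=4: ✗ (fails at j=7)
Positions where it holds: {3} → 1.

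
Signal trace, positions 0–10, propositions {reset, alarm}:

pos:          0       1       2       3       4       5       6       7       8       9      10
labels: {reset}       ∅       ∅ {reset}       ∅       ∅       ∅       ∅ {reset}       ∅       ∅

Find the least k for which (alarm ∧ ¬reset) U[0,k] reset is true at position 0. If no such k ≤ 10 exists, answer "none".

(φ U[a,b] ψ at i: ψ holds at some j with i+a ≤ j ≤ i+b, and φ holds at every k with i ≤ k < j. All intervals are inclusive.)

Need earliest j ≥ 0 with reset, and (alarm ∧ ¬reset) at every k in [0,j-1].
  j=0: rhs holds (empty prefix). k = 0.

0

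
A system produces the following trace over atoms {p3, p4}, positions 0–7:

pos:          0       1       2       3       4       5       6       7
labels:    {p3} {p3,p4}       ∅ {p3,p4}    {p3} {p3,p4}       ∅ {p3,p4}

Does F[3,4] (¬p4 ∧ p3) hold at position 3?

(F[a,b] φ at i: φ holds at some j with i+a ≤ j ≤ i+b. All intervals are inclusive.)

Check (¬p4 ∧ p3) at each j in [6,7]:
  j=6: false
  j=7: false
No position in the window satisfies it → formula fails.

False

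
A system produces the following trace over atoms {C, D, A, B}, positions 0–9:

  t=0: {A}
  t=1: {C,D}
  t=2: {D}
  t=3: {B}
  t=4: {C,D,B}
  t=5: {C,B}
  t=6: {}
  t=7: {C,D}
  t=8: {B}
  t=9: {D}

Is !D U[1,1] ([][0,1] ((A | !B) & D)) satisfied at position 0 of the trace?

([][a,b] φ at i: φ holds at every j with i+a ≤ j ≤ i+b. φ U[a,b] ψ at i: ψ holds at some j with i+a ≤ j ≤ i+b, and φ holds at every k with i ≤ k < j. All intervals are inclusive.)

True

Need some j in [1,1] with [][0,1] ((A | !B) & D), and !D at every k in [0,j-1].
  j=1: [][0,1] ((A | !B) & D) holds; !D holds at every k in [0,0] → satisfied.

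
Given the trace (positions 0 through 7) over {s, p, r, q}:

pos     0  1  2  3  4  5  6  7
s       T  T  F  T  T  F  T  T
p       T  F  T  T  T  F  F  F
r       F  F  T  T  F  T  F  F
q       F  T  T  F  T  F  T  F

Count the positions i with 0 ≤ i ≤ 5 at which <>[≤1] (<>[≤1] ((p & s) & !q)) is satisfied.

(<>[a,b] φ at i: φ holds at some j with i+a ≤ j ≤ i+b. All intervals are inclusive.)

Evaluate at each i in [0,5]:
  i=0: ✓ (witness j=0)
  i=1: ✓ (witness j=2)
  i=2: ✓ (witness j=2)
  i=3: ✓ (witness j=3)
  i=4: ✗ (none in [4,5])
  i=5: ✗ (none in [5,6])
Positions where it holds: {0, 1, 2, 3} → 4.

4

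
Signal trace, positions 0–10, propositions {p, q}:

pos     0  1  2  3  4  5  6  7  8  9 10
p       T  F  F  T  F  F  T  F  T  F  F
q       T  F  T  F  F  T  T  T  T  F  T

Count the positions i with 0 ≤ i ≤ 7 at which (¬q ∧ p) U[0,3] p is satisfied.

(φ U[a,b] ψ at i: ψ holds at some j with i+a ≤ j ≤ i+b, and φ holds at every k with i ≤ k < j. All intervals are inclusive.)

3

Evaluate at each i in [0,7]:
  i=0: ✓ (rhs at j=0)
  i=1: ✗ (lhs fails at k=1 before rhs at j=3)
  i=2: ✗ (lhs fails at k=2 before rhs at j=3)
  i=3: ✓ (rhs at j=3)
  i=4: ✗ (lhs fails at k=4 before rhs at j=6)
  i=5: ✗ (lhs fails at k=5 before rhs at j=6)
  i=6: ✓ (rhs at j=6)
  i=7: ✗ (lhs fails at k=7 before rhs at j=8)
Positions where it holds: {0, 3, 6} → 3.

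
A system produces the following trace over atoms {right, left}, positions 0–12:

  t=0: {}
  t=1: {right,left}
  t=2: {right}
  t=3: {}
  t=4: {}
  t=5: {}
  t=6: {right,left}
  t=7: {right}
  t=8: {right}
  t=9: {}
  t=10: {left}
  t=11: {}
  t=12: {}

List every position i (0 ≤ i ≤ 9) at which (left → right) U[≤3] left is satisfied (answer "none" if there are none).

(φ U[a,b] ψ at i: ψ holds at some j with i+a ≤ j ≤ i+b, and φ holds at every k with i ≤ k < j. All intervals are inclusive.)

Evaluate at each i in [0,9]:
  i=0: ✓ (rhs at j=1; lhs holds on [0,0])
  i=1: ✓ (rhs at j=1)
  i=2: ✗ (no rhs in [2,5])
  i=3: ✓ (rhs at j=6; lhs holds on [3,5])
  i=4: ✓ (rhs at j=6; lhs holds on [4,5])
  i=5: ✓ (rhs at j=6; lhs holds on [5,5])
  i=6: ✓ (rhs at j=6)
  i=7: ✓ (rhs at j=10; lhs holds on [7,9])
  i=8: ✓ (rhs at j=10; lhs holds on [8,9])
  i=9: ✓ (rhs at j=10; lhs holds on [9,9])

0, 1, 3, 4, 5, 6, 7, 8, 9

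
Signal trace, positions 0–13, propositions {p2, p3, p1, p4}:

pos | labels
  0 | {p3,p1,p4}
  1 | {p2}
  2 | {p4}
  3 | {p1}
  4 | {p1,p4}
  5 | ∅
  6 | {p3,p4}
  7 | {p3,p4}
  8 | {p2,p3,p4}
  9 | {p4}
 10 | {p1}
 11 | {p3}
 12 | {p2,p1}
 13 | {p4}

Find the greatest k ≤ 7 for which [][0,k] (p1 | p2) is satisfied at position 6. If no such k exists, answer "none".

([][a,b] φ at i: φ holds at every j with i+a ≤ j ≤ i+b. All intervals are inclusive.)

none

(p1 | p2) must hold from j=6 onward; find where it first fails.
  j=6: fails → no k works.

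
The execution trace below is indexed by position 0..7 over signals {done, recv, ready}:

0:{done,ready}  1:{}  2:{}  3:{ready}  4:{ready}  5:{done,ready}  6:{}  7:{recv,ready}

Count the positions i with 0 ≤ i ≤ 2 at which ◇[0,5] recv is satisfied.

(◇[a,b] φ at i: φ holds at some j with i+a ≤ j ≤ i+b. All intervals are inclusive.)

1

Evaluate at each i in [0,2]:
  i=0: ✗ (none in [0,5])
  i=1: ✗ (none in [1,6])
  i=2: ✓ (witness j=7)
Positions where it holds: {2} → 1.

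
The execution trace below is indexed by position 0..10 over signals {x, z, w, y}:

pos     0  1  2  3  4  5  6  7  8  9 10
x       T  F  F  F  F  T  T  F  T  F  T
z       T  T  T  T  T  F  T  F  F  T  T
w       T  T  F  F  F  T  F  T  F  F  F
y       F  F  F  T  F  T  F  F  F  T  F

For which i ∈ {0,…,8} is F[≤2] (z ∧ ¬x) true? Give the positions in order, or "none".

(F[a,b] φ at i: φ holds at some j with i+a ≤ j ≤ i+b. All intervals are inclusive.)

0, 1, 2, 3, 4, 7, 8

Evaluate at each i in [0,8]:
  i=0: ✓ (witness j=1)
  i=1: ✓ (witness j=1)
  i=2: ✓ (witness j=2)
  i=3: ✓ (witness j=3)
  i=4: ✓ (witness j=4)
  i=5: ✗ (none in [5,7])
  i=6: ✗ (none in [6,8])
  i=7: ✓ (witness j=9)
  i=8: ✓ (witness j=9)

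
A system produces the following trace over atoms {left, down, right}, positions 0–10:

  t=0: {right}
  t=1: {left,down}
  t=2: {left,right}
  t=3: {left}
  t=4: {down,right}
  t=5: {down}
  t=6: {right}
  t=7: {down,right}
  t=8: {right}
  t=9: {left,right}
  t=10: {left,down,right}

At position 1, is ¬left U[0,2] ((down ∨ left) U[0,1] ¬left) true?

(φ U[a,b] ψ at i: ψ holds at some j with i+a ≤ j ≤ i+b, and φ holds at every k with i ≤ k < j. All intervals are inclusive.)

Does not hold

Need some j in [1,3] with ((down ∨ left) U[0,1] ¬left), and ¬left at every k in [1,j-1].
  j=1: ((down ∨ left) U[0,1] ¬left) — fails.
  j=2: ((down ∨ left) U[0,1] ¬left) — fails.
  j=3: ((down ∨ left) U[0,1] ¬left) holds, but ¬left fails at k=1 → not this j.
No j in the window works → until fails.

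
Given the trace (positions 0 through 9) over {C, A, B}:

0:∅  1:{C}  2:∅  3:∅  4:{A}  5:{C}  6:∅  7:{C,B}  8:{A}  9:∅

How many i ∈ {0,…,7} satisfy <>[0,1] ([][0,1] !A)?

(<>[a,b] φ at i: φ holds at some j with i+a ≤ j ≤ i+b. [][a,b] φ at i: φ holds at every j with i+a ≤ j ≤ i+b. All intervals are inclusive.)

Evaluate at each i in [0,7]:
  i=0: ✓ (witness j=0)
  i=1: ✓ (witness j=1)
  i=2: ✓ (witness j=2)
  i=3: ✗ (none in [3,4])
  i=4: ✓ (witness j=5)
  i=5: ✓ (witness j=5)
  i=6: ✓ (witness j=6)
  i=7: ✗ (none in [7,8])
Positions where it holds: {0, 1, 2, 4, 5, 6} → 6.

6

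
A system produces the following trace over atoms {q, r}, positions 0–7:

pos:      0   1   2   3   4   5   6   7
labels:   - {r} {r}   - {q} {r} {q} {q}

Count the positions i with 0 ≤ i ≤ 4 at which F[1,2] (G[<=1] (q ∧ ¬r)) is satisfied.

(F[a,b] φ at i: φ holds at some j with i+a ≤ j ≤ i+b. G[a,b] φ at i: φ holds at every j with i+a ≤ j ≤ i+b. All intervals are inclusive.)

Evaluate at each i in [0,4]:
  i=0: ✗ (none in [1,2])
  i=1: ✗ (none in [2,3])
  i=2: ✗ (none in [3,4])
  i=3: ✗ (none in [4,5])
  i=4: ✓ (witness j=6)
Positions where it holds: {4} → 1.

1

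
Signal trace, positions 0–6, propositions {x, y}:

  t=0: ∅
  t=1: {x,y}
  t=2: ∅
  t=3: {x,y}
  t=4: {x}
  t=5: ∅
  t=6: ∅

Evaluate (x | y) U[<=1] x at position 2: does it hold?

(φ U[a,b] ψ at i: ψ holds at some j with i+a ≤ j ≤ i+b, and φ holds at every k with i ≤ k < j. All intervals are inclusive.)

Need some j in [2,3] with x, and (x | y) at every k in [2,j-1].
  j=2: x false.
  j=3: x holds, but (x | y) fails at k=2 → not this j.
No j in the window works → until fails.

Does not hold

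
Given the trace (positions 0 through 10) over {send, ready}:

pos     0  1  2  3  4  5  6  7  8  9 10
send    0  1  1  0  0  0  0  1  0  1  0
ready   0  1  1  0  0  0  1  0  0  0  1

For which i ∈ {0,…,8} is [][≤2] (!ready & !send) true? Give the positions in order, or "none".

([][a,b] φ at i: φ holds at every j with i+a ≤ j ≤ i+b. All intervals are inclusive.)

3

Evaluate at each i in [0,8]:
  i=0: ✗ (fails at j=1)
  i=1: ✗ (fails at j=1)
  i=2: ✗ (fails at j=2)
  i=3: ✓ (all of [3,5])
  i=4: ✗ (fails at j=6)
  i=5: ✗ (fails at j=6)
  i=6: ✗ (fails at j=6)
  i=7: ✗ (fails at j=7)
  i=8: ✗ (fails at j=9)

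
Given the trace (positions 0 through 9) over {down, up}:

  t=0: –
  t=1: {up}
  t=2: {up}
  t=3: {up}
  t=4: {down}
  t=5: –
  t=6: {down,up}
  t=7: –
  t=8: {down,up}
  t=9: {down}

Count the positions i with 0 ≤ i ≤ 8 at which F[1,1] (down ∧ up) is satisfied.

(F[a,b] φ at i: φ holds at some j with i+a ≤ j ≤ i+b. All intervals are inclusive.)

Evaluate at each i in [0,8]:
  i=0: ✗ (none in [1,1])
  i=1: ✗ (none in [2,2])
  i=2: ✗ (none in [3,3])
  i=3: ✗ (none in [4,4])
  i=4: ✗ (none in [5,5])
  i=5: ✓ (witness j=6)
  i=6: ✗ (none in [7,7])
  i=7: ✓ (witness j=8)
  i=8: ✗ (none in [9,9])
Positions where it holds: {5, 7} → 2.

2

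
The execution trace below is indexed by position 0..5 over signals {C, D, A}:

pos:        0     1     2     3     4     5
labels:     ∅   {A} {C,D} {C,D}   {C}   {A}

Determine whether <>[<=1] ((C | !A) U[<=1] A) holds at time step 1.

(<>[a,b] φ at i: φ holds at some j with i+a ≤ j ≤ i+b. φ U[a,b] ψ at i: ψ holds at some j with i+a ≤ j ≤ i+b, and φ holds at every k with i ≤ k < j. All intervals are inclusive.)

Check ((C | !A) U[<=1] A) at each j in [1,2]:
  j=1: holds
  j=2: fails
Found at j=1 → formula holds.

Holds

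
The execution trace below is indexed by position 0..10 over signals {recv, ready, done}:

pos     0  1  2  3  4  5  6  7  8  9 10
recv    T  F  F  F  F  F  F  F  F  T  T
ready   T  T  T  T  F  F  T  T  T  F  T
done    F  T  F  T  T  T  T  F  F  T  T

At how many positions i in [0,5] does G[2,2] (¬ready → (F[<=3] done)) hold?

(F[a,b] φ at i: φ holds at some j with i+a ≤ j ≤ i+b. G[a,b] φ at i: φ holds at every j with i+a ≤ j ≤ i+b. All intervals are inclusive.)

6

Evaluate at each i in [0,5]:
  i=0: ✓ (all of [2,2])
  i=1: ✓ (all of [3,3])
  i=2: ✓ (all of [4,4])
  i=3: ✓ (all of [5,5])
  i=4: ✓ (all of [6,6])
  i=5: ✓ (all of [7,7])
Positions where it holds: {0, 1, 2, 3, 4, 5} → 6.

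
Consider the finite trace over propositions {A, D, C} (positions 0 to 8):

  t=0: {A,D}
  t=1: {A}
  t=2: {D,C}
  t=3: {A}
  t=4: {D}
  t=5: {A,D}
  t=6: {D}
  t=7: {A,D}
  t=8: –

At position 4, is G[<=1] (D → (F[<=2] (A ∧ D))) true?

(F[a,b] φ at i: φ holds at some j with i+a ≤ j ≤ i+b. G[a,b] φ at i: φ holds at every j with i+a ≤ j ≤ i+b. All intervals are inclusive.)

Yes

Check (D → (F[<=2] (A ∧ D))) at every j in [4,5]:
  j=4: antecedent true; consequent holds (witness at 5) → ✓
  j=5: antecedent true; consequent holds (witness at 5) → ✓
All positions satisfy it → formula holds.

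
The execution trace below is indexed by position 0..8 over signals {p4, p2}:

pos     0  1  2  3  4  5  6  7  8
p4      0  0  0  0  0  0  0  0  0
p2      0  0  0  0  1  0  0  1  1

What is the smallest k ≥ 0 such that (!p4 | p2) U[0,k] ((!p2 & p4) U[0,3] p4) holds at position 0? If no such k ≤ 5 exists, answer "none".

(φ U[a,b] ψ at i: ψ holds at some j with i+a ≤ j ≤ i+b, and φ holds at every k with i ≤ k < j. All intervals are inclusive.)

none

Need earliest j ≥ 0 with ((!p2 & p4) U[0,3] p4), and (!p4 | p2) at every k in [0,j-1].
  j=0: rhs fails.
  j=1: rhs fails.
  j=2: rhs fails.
  j=3: rhs fails.
  j=4: rhs fails.
  j=5: rhs fails.
No witness within the range → none.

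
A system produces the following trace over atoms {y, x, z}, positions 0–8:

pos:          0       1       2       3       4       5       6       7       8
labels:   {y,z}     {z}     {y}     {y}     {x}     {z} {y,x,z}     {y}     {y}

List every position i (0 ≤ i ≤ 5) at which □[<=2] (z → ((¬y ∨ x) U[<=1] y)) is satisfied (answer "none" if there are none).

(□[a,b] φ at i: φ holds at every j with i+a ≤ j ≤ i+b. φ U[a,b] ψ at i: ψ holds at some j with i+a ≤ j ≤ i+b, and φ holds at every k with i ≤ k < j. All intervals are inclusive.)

Evaluate at each i in [0,5]:
  i=0: ✓ (all of [0,2])
  i=1: ✓ (all of [1,3])
  i=2: ✓ (all of [2,4])
  i=3: ✓ (all of [3,5])
  i=4: ✓ (all of [4,6])
  i=5: ✓ (all of [5,7])

0, 1, 2, 3, 4, 5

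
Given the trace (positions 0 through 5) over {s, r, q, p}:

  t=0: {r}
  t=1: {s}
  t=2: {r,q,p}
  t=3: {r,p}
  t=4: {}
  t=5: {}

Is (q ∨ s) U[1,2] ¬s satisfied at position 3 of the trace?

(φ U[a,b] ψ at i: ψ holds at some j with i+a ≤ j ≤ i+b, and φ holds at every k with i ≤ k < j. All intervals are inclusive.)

No

Need some j in [4,5] with ¬s, and (q ∨ s) at every k in [3,j-1].
  j=4: ¬s holds, but (q ∨ s) fails at k=3 → not this j.
  j=5: ¬s holds, but (q ∨ s) fails at k=3 → not this j.
No j in the window works → until fails.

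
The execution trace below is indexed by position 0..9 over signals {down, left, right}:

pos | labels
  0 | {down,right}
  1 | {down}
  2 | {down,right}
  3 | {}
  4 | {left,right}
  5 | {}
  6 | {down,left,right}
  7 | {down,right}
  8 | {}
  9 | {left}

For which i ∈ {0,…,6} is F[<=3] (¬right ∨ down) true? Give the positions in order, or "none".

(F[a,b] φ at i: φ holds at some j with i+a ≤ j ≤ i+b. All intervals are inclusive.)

Evaluate at each i in [0,6]:
  i=0: ✓ (witness j=0)
  i=1: ✓ (witness j=1)
  i=2: ✓ (witness j=2)
  i=3: ✓ (witness j=3)
  i=4: ✓ (witness j=5)
  i=5: ✓ (witness j=5)
  i=6: ✓ (witness j=6)

0, 1, 2, 3, 4, 5, 6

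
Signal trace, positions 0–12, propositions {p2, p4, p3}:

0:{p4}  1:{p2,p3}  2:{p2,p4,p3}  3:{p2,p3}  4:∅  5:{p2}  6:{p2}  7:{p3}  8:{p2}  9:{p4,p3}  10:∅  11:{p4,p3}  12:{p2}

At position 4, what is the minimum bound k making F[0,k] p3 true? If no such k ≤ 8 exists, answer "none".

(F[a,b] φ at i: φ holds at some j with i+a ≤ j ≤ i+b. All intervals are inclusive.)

3

Scan j = 4,5,… for p3:
  j=4: fails
  j=5: fails
  j=6: fails
  j=7: holds
First hit at j=7, so smallest k = 7-4 = 3.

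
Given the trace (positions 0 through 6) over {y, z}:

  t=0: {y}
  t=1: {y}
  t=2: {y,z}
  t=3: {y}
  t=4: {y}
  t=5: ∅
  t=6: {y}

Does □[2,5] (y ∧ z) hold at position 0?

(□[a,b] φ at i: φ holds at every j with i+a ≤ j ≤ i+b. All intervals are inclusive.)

False

Check (y ∧ z) at every j in [2,5]:
  j=2: true
  j=3: false
  j=4: false
  j=5: false
Fails at j=3 → formula fails.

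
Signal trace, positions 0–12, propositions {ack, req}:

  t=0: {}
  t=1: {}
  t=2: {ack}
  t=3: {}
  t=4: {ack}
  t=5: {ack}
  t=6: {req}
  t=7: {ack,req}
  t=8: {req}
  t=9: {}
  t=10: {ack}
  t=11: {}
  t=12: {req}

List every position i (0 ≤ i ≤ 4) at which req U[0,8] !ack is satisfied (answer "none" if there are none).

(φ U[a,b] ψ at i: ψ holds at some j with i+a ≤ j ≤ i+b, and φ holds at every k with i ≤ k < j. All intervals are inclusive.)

0, 1, 3

Evaluate at each i in [0,4]:
  i=0: ✓ (rhs at j=0)
  i=1: ✓ (rhs at j=1)
  i=2: ✗ (lhs fails at k=2 before rhs at j=3)
  i=3: ✓ (rhs at j=3)
  i=4: ✗ (lhs fails at k=4 before rhs at j=6)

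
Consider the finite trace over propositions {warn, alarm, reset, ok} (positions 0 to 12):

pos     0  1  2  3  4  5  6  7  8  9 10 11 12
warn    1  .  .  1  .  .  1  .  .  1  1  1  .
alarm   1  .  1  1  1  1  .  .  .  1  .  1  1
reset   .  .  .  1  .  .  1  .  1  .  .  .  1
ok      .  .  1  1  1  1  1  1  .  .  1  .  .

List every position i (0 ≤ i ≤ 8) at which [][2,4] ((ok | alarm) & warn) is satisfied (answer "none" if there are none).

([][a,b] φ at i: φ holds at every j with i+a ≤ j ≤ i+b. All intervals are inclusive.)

7

Evaluate at each i in [0,8]:
  i=0: ✗ (fails at j=2)
  i=1: ✗ (fails at j=4)
  i=2: ✗ (fails at j=4)
  i=3: ✗ (fails at j=5)
  i=4: ✗ (fails at j=7)
  i=5: ✗ (fails at j=7)
  i=6: ✗ (fails at j=8)
  i=7: ✓ (all of [9,11])
  i=8: ✗ (fails at j=12)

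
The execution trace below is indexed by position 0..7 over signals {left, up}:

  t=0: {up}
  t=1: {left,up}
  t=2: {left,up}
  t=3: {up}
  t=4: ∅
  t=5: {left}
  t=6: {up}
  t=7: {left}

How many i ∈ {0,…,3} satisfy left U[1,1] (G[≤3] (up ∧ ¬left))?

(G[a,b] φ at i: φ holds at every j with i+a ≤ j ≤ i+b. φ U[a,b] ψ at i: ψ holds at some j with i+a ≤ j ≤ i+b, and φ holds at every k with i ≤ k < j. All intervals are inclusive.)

Evaluate at each i in [0,3]:
  i=0: ✗ (no rhs in [1,1])
  i=1: ✗ (no rhs in [2,2])
  i=2: ✗ (no rhs in [3,3])
  i=3: ✗ (no rhs in [4,4])
Positions where it holds: {} → 0.

0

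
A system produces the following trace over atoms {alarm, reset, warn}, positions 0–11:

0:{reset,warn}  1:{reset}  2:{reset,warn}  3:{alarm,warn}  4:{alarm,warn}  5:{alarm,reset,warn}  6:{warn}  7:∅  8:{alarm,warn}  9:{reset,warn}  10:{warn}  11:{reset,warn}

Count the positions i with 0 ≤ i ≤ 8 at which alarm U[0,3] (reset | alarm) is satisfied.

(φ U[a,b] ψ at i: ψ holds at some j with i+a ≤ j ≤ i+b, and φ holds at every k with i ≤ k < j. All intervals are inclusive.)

Evaluate at each i in [0,8]:
  i=0: ✓ (rhs at j=0)
  i=1: ✓ (rhs at j=1)
  i=2: ✓ (rhs at j=2)
  i=3: ✓ (rhs at j=3)
  i=4: ✓ (rhs at j=4)
  i=5: ✓ (rhs at j=5)
  i=6: ✗ (lhs fails at k=6 before rhs at j=8)
  i=7: ✗ (lhs fails at k=7 before rhs at j=8)
  i=8: ✓ (rhs at j=8)
Positions where it holds: {0, 1, 2, 3, 4, 5, 8} → 7.

7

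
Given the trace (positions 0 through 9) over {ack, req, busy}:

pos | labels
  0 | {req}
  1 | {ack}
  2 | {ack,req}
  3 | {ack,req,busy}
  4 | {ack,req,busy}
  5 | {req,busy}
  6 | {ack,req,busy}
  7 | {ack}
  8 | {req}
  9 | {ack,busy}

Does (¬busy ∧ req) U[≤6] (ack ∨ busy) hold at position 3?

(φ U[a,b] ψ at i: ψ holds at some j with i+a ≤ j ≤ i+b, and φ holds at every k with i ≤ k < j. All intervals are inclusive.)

Need some j in [3,9] with (ack ∨ busy), and (¬busy ∧ req) at every k in [3,j-1].
  j=3: (ack ∨ busy) holds; no prefix to check → satisfied.

Yes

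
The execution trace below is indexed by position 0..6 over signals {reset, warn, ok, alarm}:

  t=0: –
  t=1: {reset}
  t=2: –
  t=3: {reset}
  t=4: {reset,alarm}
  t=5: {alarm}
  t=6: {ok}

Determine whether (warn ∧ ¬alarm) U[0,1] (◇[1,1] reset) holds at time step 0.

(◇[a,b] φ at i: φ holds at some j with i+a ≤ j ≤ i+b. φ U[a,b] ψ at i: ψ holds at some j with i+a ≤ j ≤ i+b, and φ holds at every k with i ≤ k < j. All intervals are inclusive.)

True

Need some j in [0,1] with ◇[1,1] reset, and (warn ∧ ¬alarm) at every k in [0,j-1].
  j=0: ◇[1,1] reset holds; no prefix to check → satisfied.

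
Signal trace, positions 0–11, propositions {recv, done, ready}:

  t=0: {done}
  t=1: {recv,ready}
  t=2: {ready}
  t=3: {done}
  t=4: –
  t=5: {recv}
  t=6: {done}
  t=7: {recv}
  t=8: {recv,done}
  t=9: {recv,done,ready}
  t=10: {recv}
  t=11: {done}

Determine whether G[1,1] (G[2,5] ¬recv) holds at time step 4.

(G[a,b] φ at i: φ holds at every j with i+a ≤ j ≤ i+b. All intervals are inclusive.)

Does not hold

Check G[2,5] ¬recv at every j in [5,5]:
  j=5: fails at 7
Fails at j=5 → formula fails.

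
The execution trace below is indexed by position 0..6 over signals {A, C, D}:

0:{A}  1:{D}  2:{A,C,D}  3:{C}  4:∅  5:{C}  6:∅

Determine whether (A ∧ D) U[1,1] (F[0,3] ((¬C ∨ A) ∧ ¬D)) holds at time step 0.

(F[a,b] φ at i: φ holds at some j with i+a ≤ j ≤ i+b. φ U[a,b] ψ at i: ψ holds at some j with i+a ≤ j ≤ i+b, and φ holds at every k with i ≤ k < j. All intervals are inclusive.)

Need some j in [1,1] with F[0,3] ((¬C ∨ A) ∧ ¬D), and (A ∧ D) at every k in [0,j-1].
  j=1: F[0,3] ((¬C ∨ A) ∧ ¬D) holds, but (A ∧ D) fails at k=0 → not this j.
No j in the window works → until fails.

Does not hold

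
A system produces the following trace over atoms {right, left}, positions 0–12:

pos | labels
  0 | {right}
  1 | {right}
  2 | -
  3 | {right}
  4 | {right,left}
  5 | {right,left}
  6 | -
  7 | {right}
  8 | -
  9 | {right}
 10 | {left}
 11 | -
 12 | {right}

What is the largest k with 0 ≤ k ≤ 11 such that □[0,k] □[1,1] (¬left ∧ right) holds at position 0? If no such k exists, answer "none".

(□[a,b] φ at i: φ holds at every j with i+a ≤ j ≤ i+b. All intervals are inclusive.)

□[1,1] (¬left ∧ right) must hold from j=0 onward; find where it first fails.
  j=0: holds
  j=1: fails
Holds on [0,0], so largest k = 0.

0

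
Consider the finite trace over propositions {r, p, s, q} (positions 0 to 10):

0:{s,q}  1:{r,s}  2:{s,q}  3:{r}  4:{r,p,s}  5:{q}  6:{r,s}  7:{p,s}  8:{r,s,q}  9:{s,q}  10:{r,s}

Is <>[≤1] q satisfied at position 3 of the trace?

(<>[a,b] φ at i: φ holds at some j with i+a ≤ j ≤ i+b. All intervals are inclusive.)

No

Check q at each j in [3,4]:
  j=3: false
  j=4: false
No position in the window satisfies it → formula fails.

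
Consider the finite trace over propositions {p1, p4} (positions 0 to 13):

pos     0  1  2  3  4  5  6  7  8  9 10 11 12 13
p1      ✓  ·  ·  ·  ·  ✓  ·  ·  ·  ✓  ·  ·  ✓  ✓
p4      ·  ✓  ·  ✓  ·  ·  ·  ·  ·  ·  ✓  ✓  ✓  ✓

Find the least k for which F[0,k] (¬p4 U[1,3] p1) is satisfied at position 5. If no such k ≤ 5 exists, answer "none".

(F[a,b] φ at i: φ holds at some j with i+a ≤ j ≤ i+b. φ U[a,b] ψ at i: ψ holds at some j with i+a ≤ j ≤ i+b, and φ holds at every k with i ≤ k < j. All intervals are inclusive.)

Scan j = 5,6,… for (¬p4 U[1,3] p1):
  j=5: fails
  j=6: holds
First hit at j=6, so smallest k = 6-5 = 1.

1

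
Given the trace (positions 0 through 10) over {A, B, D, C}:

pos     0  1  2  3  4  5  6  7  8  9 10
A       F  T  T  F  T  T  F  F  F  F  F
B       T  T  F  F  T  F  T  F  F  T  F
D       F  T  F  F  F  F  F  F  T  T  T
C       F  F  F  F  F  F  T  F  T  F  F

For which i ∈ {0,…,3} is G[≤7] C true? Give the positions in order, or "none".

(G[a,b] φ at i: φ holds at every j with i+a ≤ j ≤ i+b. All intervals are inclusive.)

Evaluate at each i in [0,3]:
  i=0: ✗ (fails at j=0)
  i=1: ✗ (fails at j=1)
  i=2: ✗ (fails at j=2)
  i=3: ✗ (fails at j=3)

none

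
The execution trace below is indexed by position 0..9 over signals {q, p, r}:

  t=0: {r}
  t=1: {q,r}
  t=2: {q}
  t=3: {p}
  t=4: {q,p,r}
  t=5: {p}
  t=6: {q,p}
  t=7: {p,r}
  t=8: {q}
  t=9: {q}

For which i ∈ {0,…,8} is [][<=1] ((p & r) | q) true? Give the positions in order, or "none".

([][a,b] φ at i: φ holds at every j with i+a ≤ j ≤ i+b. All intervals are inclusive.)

Evaluate at each i in [0,8]:
  i=0: ✗ (fails at j=0)
  i=1: ✓ (all of [1,2])
  i=2: ✗ (fails at j=3)
  i=3: ✗ (fails at j=3)
  i=4: ✗ (fails at j=5)
  i=5: ✗ (fails at j=5)
  i=6: ✓ (all of [6,7])
  i=7: ✓ (all of [7,8])
  i=8: ✓ (all of [8,9])

1, 6, 7, 8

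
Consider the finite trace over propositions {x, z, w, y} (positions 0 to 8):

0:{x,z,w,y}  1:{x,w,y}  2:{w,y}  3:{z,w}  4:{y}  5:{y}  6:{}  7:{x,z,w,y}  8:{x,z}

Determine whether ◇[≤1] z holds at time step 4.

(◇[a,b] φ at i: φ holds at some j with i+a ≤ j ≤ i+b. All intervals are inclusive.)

Check z at each j in [4,5]:
  j=4: false
  j=5: false
No position in the window satisfies it → formula fails.

Does not hold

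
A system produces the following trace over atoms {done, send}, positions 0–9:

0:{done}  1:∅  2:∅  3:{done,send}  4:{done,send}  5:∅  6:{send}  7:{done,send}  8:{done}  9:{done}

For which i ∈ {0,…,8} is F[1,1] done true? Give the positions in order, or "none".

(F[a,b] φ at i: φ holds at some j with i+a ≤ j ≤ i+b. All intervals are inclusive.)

2, 3, 6, 7, 8

Evaluate at each i in [0,8]:
  i=0: ✗ (none in [1,1])
  i=1: ✗ (none in [2,2])
  i=2: ✓ (witness j=3)
  i=3: ✓ (witness j=4)
  i=4: ✗ (none in [5,5])
  i=5: ✗ (none in [6,6])
  i=6: ✓ (witness j=7)
  i=7: ✓ (witness j=8)
  i=8: ✓ (witness j=9)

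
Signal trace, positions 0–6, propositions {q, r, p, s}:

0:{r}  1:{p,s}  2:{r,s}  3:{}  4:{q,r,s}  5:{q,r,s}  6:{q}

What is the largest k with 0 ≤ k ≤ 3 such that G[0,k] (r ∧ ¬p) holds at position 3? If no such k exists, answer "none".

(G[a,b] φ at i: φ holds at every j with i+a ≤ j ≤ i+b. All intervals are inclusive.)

(r ∧ ¬p) must hold from j=3 onward; find where it first fails.
  j=3: fails → no k works.

none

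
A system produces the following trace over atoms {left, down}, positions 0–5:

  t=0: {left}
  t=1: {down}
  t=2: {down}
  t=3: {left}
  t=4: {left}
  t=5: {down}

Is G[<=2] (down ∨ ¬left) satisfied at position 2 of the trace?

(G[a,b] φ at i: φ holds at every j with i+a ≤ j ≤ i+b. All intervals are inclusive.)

No

Check (down ∨ ¬left) at every j in [2,4]:
  j=2: true
  j=3: false
  j=4: false
Fails at j=3 → formula fails.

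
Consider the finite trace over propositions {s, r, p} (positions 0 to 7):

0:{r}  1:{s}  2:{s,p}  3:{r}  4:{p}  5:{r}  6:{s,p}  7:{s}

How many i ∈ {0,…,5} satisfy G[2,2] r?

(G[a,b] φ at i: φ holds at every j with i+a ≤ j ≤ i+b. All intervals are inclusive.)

Evaluate at each i in [0,5]:
  i=0: ✗ (fails at j=2)
  i=1: ✓ (all of [3,3])
  i=2: ✗ (fails at j=4)
  i=3: ✓ (all of [5,5])
  i=4: ✗ (fails at j=6)
  i=5: ✗ (fails at j=7)
Positions where it holds: {1, 3} → 2.

2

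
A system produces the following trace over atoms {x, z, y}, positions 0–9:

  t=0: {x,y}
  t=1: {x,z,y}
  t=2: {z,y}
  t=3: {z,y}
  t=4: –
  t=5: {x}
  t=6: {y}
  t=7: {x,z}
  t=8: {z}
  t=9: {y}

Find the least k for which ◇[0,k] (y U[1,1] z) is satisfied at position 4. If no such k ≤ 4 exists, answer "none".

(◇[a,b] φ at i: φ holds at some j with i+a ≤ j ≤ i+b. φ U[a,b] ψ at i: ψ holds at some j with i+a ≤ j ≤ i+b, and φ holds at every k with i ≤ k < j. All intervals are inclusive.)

2

Scan j = 4,5,… for (y U[1,1] z):
  j=4: fails
  j=5: fails
  j=6: holds
First hit at j=6, so smallest k = 6-4 = 2.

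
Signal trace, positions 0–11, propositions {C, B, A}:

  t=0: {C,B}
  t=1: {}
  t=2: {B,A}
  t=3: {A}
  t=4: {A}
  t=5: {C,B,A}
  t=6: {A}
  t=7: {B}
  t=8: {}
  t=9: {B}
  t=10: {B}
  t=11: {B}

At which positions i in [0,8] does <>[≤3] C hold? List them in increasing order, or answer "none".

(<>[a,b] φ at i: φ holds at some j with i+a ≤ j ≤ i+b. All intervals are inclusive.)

0, 2, 3, 4, 5

Evaluate at each i in [0,8]:
  i=0: ✓ (witness j=0)
  i=1: ✗ (none in [1,4])
  i=2: ✓ (witness j=5)
  i=3: ✓ (witness j=5)
  i=4: ✓ (witness j=5)
  i=5: ✓ (witness j=5)
  i=6: ✗ (none in [6,9])
  i=7: ✗ (none in [7,10])
  i=8: ✗ (none in [8,11])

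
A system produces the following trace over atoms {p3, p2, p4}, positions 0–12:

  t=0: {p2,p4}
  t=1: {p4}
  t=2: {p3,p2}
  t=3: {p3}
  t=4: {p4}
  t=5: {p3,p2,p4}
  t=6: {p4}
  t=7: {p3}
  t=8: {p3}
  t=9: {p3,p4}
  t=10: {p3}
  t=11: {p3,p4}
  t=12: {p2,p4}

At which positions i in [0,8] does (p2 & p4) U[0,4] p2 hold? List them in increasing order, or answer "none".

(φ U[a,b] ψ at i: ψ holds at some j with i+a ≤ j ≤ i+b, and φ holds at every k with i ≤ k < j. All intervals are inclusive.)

Evaluate at each i in [0,8]:
  i=0: ✓ (rhs at j=0)
  i=1: ✗ (lhs fails at k=1 before rhs at j=2)
  i=2: ✓ (rhs at j=2)
  i=3: ✗ (lhs fails at k=3 before rhs at j=5)
  i=4: ✗ (lhs fails at k=4 before rhs at j=5)
  i=5: ✓ (rhs at j=5)
  i=6: ✗ (no rhs in [6,10])
  i=7: ✗ (no rhs in [7,11])
  i=8: ✗ (lhs fails at k=8 before rhs at j=12)

0, 2, 5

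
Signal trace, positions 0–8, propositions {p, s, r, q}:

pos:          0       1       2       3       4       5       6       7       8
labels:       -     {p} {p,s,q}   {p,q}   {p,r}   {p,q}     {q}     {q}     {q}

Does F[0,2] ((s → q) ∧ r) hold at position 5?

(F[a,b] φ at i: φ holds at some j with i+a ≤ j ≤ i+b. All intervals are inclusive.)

Check ((s → q) ∧ r) at each j in [5,7]:
  j=5: false
  j=6: false
  j=7: false
No position in the window satisfies it → formula fails.

False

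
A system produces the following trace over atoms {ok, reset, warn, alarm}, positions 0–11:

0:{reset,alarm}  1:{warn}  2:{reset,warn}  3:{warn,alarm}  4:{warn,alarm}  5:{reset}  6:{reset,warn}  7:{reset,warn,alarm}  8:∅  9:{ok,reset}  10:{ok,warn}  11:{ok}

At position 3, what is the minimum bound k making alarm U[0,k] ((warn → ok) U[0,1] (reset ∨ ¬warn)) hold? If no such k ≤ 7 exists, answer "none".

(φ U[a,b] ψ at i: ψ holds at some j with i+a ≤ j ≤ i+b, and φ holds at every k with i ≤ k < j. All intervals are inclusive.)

2

Need earliest j ≥ 3 with ((warn → ok) U[0,1] (reset ∨ ¬warn)), and alarm at every k in [3,j-1].
  j=3: rhs fails.
  j=4: rhs fails.
  j=5: rhs holds; lhs holds on [3,4]. k = 2.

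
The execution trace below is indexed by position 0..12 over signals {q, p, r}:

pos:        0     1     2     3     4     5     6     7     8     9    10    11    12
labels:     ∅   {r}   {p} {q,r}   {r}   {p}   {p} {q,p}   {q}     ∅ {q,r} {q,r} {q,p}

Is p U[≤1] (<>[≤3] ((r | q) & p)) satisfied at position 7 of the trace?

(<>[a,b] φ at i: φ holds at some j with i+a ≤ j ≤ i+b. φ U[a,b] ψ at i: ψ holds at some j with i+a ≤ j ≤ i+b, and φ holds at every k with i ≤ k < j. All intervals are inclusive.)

Yes

Need some j in [7,8] with <>[≤3] ((r | q) & p), and p at every k in [7,j-1].
  j=7: <>[≤3] ((r | q) & p) holds; no prefix to check → satisfied.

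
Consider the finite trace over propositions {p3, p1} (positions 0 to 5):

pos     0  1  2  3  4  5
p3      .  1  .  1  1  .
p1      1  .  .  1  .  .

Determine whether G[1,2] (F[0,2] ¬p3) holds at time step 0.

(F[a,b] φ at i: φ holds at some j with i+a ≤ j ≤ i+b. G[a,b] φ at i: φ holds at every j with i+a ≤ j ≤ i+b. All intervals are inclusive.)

Check F[0,2] ¬p3 at every j in [1,2]:
  j=1: holds (witness at 2)
  j=2: holds (witness at 2)
All positions satisfy it → formula holds.

Holds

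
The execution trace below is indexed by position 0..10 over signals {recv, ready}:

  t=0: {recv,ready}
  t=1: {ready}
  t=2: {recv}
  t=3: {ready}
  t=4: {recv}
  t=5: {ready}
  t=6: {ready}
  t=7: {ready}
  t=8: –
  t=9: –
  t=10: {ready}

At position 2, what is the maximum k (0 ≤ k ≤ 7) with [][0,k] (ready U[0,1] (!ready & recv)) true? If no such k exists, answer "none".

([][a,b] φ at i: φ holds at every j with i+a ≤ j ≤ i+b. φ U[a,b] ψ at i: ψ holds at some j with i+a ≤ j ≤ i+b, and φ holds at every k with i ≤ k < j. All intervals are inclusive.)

(ready U[0,1] (!ready & recv)) must hold from j=2 onward; find where it first fails.
  j=2: holds
  j=3: holds
  j=4: holds
  j=5: fails
Holds on [2,4], so largest k = 2.

2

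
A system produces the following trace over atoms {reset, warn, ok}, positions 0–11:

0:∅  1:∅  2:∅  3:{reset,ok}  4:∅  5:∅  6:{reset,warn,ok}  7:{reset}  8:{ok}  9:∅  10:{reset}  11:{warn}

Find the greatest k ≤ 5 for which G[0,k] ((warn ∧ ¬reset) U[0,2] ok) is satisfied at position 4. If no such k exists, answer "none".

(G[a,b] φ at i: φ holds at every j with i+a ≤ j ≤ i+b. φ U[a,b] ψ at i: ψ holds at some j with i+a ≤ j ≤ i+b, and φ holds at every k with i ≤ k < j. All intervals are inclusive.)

((warn ∧ ¬reset) U[0,2] ok) must hold from j=4 onward; find where it first fails.
  j=4: fails → no k works.

none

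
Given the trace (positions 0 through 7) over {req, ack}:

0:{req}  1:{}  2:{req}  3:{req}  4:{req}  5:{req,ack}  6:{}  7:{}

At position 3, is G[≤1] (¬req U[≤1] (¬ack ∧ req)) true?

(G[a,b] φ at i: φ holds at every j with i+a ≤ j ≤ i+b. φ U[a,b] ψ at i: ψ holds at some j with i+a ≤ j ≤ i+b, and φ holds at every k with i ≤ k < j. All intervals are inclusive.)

Yes

Check (¬req U[≤1] (¬ack ∧ req)) at every j in [3,4]:
  j=3: holds
  j=4: holds
All positions satisfy it → formula holds.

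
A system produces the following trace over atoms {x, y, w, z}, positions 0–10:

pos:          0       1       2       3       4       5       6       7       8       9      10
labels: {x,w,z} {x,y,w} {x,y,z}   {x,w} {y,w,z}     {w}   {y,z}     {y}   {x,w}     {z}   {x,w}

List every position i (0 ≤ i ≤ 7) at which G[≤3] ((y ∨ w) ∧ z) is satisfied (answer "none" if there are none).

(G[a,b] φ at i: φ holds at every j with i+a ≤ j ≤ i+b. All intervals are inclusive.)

Evaluate at each i in [0,7]:
  i=0: ✗ (fails at j=1)
  i=1: ✗ (fails at j=1)
  i=2: ✗ (fails at j=3)
  i=3: ✗ (fails at j=3)
  i=4: ✗ (fails at j=5)
  i=5: ✗ (fails at j=5)
  i=6: ✗ (fails at j=7)
  i=7: ✗ (fails at j=7)

none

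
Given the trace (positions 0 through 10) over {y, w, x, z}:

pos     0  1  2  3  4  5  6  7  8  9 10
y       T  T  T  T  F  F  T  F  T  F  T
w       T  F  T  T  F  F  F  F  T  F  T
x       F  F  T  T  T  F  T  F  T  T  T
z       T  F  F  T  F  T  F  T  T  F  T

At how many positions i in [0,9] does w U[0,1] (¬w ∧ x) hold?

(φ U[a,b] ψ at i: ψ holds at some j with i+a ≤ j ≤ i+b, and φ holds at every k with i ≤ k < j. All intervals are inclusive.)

5

Evaluate at each i in [0,9]:
  i=0: ✗ (no rhs in [0,1])
  i=1: ✗ (no rhs in [1,2])
  i=2: ✗ (no rhs in [2,3])
  i=3: ✓ (rhs at j=4; lhs holds on [3,3])
  i=4: ✓ (rhs at j=4)
  i=5: ✗ (lhs fails at k=5 before rhs at j=6)
  i=6: ✓ (rhs at j=6)
  i=7: ✗ (no rhs in [7,8])
  i=8: ✓ (rhs at j=9; lhs holds on [8,8])
  i=9: ✓ (rhs at j=9)
Positions where it holds: {3, 4, 6, 8, 9} → 5.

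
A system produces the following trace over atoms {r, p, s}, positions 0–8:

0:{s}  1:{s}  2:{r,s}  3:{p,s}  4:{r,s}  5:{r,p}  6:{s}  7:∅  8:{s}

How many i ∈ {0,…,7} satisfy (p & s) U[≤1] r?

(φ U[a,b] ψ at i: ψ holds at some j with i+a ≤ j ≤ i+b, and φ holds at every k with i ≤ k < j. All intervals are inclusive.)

Evaluate at each i in [0,7]:
  i=0: ✗ (no rhs in [0,1])
  i=1: ✗ (lhs fails at k=1 before rhs at j=2)
  i=2: ✓ (rhs at j=2)
  i=3: ✓ (rhs at j=4; lhs holds on [3,3])
  i=4: ✓ (rhs at j=4)
  i=5: ✓ (rhs at j=5)
  i=6: ✗ (no rhs in [6,7])
  i=7: ✗ (no rhs in [7,8])
Positions where it holds: {2, 3, 4, 5} → 4.

4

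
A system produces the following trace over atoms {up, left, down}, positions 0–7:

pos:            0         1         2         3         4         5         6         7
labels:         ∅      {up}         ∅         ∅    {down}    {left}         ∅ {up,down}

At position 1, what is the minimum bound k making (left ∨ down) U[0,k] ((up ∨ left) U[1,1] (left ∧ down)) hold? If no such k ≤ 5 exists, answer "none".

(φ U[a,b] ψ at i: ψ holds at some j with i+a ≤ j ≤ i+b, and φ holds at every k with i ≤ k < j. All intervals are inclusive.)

none

Need earliest j ≥ 1 with ((up ∨ left) U[1,1] (left ∧ down)), and (left ∨ down) at every k in [1,j-1].
  j=1: rhs fails.
  j=2: rhs fails.
  j=3: rhs fails.
  j=4: rhs fails.
  j=5: rhs fails.
  j=6: rhs fails.
No witness within the range → none.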